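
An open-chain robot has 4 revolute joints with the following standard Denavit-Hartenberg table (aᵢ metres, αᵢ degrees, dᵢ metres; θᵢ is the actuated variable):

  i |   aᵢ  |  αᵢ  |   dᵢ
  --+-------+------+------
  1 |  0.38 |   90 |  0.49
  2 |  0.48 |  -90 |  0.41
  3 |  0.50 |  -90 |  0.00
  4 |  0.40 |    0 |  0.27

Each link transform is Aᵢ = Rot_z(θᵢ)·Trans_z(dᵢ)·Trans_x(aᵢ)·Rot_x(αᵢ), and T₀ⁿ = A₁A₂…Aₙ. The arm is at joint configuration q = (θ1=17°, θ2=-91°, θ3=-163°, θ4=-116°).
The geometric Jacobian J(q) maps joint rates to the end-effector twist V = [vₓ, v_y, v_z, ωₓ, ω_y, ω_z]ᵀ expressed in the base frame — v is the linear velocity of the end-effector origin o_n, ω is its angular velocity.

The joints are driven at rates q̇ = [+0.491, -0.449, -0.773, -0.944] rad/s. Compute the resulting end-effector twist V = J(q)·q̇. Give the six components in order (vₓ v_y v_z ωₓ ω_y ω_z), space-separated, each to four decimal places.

-0.0970 0.6387 -0.2081 -1.1297 1.0681 0.7804

o_n = [0.9261, -0.5148, 0.2353]
J₁: ẑ×o_n = [0.5148, 0.9261, -0.0000], ω = ẑ
J2: z=[0.2924, -0.9563, 0.0000] o=[0.3634, 0.1111, 0.4900] → [0.2436, 0.0745, 0.3551, 0.2924, -0.9563, 0.0000]
J3: z=[0.9562, 0.2923, -0.0175] o=[0.4753, -0.2834, 0.0101] → [0.0618, -0.2232, -0.3531, 0.9562, 0.2923, -0.0175]
J4: z=[0.2747, -0.9160, -0.2923] o=[0.5260, -0.4208, 0.4882] → [0.2041, -0.0475, 0.3407, 0.2747, -0.9160, -0.2923]
V = J·q̇ = [-0.0970, 0.6387, -0.2081, -1.1297, 1.0681, 0.7804]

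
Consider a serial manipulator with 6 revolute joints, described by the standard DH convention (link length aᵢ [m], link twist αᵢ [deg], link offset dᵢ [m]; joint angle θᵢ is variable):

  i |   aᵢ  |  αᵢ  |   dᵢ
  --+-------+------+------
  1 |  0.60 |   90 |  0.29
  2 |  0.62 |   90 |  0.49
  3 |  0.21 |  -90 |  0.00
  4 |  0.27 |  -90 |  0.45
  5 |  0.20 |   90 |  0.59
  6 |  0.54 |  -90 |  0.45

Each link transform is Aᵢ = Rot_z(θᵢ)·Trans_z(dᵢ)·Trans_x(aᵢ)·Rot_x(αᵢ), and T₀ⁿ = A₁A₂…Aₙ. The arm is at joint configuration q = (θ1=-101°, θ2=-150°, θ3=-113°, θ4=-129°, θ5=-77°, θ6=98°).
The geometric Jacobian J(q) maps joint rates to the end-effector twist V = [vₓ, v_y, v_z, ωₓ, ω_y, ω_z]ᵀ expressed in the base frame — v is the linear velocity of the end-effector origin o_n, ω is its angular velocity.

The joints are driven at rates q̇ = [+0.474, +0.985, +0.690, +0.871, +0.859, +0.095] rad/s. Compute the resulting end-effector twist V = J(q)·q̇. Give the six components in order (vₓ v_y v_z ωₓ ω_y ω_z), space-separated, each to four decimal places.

0.4031 1.0277 -2.0939 0.2306 1.0198 1.2085

o_n = [0.9082, 0.2065, 0.4179]
J₁: ẑ×o_n = [-0.2065, 0.9082, 0.0000], ω = ẑ
J2: z=[-0.9816, 0.1908, 0.0000] o=[-0.1145, -0.5890, 0.2900] → [0.0244, 0.1255, -0.9760, -0.9816, 0.1908, 0.0000]
J3: z=[0.0954, 0.4908, 0.8660] o=[-0.4930, 0.0316, -0.0200] → [0.0635, 1.1718, -0.6711, 0.0954, 0.4908, 0.8660]
J4: z=[0.5357, 0.7080, -0.4603] o=[-0.3168, -0.0750, 0.0210] → [0.4105, -0.7764, -0.7165, 0.5357, 0.7080, -0.4603]
J5: z=[0.7121, -0.0858, 0.6968] o=[-0.1983, 0.4328, -0.0376] → [0.1187, 0.4468, -0.0663, 0.7121, -0.0858, 0.6968]
J6: z=[0.5627, -0.5238, -0.6395] o=[0.3058, 0.5517, 0.3086] → [-0.2780, -0.4468, 0.1213, 0.5627, -0.5238, -0.6395]
V = J·q̇ = [0.4031, 1.0277, -2.0939, 0.2306, 1.0198, 1.2085]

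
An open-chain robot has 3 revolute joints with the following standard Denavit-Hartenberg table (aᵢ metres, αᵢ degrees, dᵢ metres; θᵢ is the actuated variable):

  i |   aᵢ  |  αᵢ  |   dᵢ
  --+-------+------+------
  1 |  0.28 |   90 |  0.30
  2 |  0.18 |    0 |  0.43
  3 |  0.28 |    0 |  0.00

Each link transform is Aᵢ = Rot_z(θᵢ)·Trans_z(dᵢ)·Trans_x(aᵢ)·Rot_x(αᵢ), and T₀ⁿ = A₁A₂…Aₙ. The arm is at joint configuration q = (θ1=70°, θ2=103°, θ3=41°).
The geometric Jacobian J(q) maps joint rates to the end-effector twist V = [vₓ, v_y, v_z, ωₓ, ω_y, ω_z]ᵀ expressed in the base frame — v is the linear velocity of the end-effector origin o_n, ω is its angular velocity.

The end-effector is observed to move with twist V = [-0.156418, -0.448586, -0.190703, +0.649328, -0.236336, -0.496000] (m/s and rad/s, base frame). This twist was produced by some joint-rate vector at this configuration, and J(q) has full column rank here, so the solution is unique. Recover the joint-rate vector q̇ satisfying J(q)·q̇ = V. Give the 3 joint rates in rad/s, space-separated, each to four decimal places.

-0.4960 0.8440 -0.1530

o_n = [0.4085, -0.1349, 0.6400]
J₁: ẑ×o_n = [0.1349, 0.4085, -0.0000], ω = ẑ
J2: z=[0.9397, -0.3420, 0.0000] o=[0.0958, 0.2631, 0.3000] → [-0.1163, -0.3195, -0.2670, 0.9397, -0.3420, 0.0000]
J3: z=[0.9397, -0.3420, 0.0000] o=[0.4860, 0.0780, 0.4754] → [-0.0563, -0.1547, -0.2265, 0.9397, -0.3420, 0.0000]
q̇ = J⁺·V = [-0.4960, 0.8440, -0.1530]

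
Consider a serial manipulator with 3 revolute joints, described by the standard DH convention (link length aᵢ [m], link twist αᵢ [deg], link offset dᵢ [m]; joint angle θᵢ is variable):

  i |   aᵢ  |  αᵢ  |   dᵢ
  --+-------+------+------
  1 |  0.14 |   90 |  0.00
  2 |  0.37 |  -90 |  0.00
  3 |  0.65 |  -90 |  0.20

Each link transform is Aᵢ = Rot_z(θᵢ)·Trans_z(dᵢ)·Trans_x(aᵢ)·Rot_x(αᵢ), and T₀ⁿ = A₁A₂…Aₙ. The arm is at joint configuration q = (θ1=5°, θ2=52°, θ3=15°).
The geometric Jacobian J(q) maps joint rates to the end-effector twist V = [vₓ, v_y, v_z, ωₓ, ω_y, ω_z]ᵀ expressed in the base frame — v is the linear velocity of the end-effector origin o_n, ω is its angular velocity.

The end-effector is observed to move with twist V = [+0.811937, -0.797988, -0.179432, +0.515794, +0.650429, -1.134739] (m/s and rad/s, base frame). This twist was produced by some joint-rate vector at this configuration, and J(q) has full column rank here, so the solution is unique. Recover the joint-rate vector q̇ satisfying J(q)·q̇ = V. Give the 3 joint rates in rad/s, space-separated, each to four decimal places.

o_n = [0.5798, 0.2196, 0.9095]
J₁: ẑ×o_n = [-0.2196, 0.5798, 0.0000], ω = ẑ
J2: z=[0.0872, -0.9962, 0.0000] o=[0.1395, 0.0122, 0.0000] → [-0.9060, -0.0793, 0.4567, 0.0872, -0.9962, 0.0000]
J3: z=[-0.7850, -0.0687, 0.6157] o=[0.3664, 0.0321, 0.2916] → [-0.1579, 0.6164, -0.1326, -0.7850, -0.0687, 0.6157]
q̇ = J⁺·V = [-0.6890, -0.6030, -0.7240]

-0.6890 -0.6030 -0.7240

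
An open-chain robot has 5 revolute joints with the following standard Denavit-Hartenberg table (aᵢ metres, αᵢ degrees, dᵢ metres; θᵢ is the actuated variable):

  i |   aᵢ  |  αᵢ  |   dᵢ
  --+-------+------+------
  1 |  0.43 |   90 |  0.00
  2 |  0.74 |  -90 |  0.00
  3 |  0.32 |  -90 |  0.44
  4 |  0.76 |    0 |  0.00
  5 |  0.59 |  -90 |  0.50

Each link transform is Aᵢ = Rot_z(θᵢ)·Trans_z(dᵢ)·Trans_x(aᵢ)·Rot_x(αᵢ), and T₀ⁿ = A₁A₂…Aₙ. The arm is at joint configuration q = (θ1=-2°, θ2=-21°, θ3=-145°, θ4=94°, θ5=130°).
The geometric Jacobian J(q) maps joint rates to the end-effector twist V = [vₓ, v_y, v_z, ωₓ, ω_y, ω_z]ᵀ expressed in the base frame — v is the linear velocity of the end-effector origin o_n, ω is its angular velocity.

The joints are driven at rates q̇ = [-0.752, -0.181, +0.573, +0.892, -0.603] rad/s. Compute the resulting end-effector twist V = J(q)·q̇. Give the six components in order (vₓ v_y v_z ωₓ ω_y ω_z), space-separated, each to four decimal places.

o_n = [1.5298, -0.3729, -0.3286]
J₁: ẑ×o_n = [0.3729, 1.5298, -0.0000], ω = ẑ
J2: z=[-0.0349, -0.9994, 0.0000] o=[0.4297, -0.0150, 0.0000] → [0.3284, -0.0115, 1.1118, -0.0349, -0.9994, 0.0000]
J3: z=[0.3581, -0.0125, 0.9336] o=[1.1202, -0.0391, -0.2652] → [0.3124, 0.4051, -0.1144, 0.3581, -0.0125, 0.9336]
J4: z=[0.5066, -0.8373, -0.2056] o=[1.0268, -0.2195, 0.2395] → [0.4442, 0.1844, 0.3435, 0.5066, -0.8373, -0.2056]
J5: z=[0.5066, -0.8373, -0.2056] o=[0.7968, -0.1811, -0.4838] → [-0.1694, -0.2293, 0.5165, 0.5066, -0.8373, -0.2056]
V = J·q̇ = [0.3375, -0.6134, -0.2719, 0.3579, -0.0683, -0.2765]

0.3375 -0.6134 -0.2719 0.3579 -0.0683 -0.2765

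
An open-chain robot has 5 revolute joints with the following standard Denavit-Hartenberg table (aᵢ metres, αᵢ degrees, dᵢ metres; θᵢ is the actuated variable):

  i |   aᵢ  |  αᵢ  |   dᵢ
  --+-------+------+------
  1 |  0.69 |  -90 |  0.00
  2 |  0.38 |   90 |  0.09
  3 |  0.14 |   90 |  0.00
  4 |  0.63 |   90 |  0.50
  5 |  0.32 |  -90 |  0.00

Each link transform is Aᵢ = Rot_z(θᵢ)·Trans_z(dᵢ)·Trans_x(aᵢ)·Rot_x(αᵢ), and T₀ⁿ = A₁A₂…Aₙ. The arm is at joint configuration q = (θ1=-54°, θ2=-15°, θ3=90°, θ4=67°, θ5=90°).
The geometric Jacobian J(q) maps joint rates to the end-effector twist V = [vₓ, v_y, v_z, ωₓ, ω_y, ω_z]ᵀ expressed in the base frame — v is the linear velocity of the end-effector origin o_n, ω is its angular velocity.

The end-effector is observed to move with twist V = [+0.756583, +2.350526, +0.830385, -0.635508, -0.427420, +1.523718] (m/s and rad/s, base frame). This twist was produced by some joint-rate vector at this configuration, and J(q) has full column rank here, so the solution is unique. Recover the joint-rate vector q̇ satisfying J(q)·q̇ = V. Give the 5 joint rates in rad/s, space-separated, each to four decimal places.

o_n = [1.3839, -1.0947, 0.8707]
J₁: ẑ×o_n = [1.0947, 1.3839, -0.0000], ω = ẑ
J2: z=[0.8090, 0.5878, 0.0000] o=[0.4056, -0.5582, 0.0000] → [0.5118, -0.7044, -1.0090, 0.8090, 0.5878, 0.0000]
J3: z=[-0.1521, 0.2094, 0.9659] o=[0.6941, -0.8023, 0.0984] → [0.4441, 0.7837, -0.0999, -0.1521, 0.2094, 0.9659]
J4: z=[0.5678, -0.7815, 0.2588] o=[0.8074, -0.7200, 0.0984] → [-0.5066, -0.2893, 0.2378, 0.5678, -0.7815, 0.2588]
J5: z=[0.8041, 0.4592, -0.3774] o=[1.2022, -0.8446, 0.7879] → [-0.0563, -0.1352, -0.2845, 0.8041, 0.4592, -0.3774]
q̇ = J⁺·V = [0.9140, -0.8970, 0.6520, 0.1310, 0.1430]

0.9140 -0.8970 0.6520 0.1310 0.1430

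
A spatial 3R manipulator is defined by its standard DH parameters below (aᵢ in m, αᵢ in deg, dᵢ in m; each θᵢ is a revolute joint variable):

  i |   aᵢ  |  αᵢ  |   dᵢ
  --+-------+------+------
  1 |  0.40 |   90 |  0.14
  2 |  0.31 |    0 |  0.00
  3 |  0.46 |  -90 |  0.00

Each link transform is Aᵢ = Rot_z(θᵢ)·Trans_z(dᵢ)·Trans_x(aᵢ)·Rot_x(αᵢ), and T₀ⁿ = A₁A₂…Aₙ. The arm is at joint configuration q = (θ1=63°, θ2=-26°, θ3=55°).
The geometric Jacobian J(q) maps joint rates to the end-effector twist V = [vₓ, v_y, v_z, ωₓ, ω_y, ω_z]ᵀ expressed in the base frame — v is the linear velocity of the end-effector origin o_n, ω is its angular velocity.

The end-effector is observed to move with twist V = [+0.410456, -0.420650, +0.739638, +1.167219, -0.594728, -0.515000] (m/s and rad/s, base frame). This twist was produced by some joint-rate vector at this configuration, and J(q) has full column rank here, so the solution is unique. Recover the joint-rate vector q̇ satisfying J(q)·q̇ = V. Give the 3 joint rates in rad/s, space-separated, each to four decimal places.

-0.5150 0.7630 0.5470

o_n = [0.4907, 0.9631, 0.2271]
J₁: ẑ×o_n = [-0.9631, 0.4907, 0.0000], ω = ẑ
J2: z=[0.8910, -0.4540, 0.0000] o=[0.1816, 0.3564, 0.1400] → [-0.0396, -0.0776, 0.6810, 0.8910, -0.4540, 0.0000]
J3: z=[0.8910, -0.4540, 0.0000] o=[0.3081, 0.6047, 0.0041] → [-0.1012, -0.1987, 0.4023, 0.8910, -0.4540, 0.0000]
q̇ = J⁺·V = [-0.5150, 0.7630, 0.5470]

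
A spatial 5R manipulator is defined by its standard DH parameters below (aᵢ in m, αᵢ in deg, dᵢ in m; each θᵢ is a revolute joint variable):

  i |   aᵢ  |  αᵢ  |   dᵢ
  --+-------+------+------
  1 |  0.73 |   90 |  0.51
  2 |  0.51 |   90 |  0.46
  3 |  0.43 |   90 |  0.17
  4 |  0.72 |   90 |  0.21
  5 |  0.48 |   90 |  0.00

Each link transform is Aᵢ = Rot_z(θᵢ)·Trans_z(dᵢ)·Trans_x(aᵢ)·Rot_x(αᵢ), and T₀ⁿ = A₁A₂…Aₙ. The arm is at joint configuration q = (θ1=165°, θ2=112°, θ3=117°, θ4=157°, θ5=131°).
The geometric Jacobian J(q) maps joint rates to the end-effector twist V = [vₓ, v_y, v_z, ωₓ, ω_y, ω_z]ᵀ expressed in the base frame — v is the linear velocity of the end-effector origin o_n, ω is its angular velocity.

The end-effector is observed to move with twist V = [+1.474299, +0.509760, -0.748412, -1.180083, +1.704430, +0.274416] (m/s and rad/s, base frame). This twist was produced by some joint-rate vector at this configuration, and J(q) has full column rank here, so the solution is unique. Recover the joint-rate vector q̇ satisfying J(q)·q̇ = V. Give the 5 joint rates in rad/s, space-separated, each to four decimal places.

-0.4810 0.9100 0.9600 0.2920 0.8570

o_n = [-0.4400, 0.9158, 1.5546]
J₁: ẑ×o_n = [-0.9158, -0.4400, 0.0000], ω = ẑ
J2: z=[0.2588, 0.9659, 0.0000] o=[-0.7051, 0.1889, 0.5100] → [1.0090, -0.2704, -0.0680, 0.2588, 0.9659, 0.0000]
J3: z=[-0.8956, 0.2400, 0.3746] o=[-0.4015, 0.5838, 0.9829] → [0.0128, 0.4976, -0.2881, -0.8956, 0.2400, 0.3746]
J4: z=[0.4399, 0.3521, 0.8261] o=[-0.5253, 1.0136, 0.8655] → [0.3235, -0.2327, -0.0731, 0.4399, 0.3521, 0.8261]
J5: z=[-0.7985, 0.5744, 0.1804] o=[-0.7288, 0.5555, 1.4234] → [0.0104, 0.1568, -0.4535, -0.7985, 0.5744, 0.1804]
q̇ = J⁺·V = [-0.4810, 0.9100, 0.9600, 0.2920, 0.8570]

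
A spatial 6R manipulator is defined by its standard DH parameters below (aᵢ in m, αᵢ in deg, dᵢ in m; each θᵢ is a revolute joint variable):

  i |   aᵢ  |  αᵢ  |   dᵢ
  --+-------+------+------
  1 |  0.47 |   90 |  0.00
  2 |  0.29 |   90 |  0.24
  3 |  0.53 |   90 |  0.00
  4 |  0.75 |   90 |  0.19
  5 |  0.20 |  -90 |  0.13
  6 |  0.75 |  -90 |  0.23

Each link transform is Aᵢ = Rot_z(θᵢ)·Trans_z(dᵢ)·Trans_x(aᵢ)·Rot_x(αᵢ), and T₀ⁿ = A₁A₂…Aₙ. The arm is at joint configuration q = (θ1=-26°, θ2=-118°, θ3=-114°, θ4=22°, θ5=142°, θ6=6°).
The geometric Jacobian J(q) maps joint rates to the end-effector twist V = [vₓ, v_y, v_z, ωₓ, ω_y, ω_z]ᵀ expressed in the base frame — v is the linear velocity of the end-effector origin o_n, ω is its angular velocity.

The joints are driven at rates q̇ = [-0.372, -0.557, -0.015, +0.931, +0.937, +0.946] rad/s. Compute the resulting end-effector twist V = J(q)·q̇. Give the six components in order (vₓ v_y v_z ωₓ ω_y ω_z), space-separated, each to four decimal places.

-0.7892 -0.0169 -0.8275 1.0490 -0.1680 -0.8075

o_n = [0.6376, -0.4162, 0.3259]
J₁: ẑ×o_n = [0.4162, 0.6376, -0.0000], ω = ẑ
J2: z=[-0.4384, -0.8988, 0.0000] o=[0.4224, -0.2060, 0.0000] → [-0.2929, 0.1428, 0.2856, -0.4384, -0.8988, 0.0000]
J3: z=[-0.7936, 0.3871, 0.4695] o=[0.1949, -0.3621, -0.2561] → [0.2507, 0.6697, -0.1284, -0.7936, 0.3871, 0.4695]
J4: z=[0.2072, -0.5536, 0.8066] o=[0.4981, 0.0288, -0.0657] → [0.1422, 0.0314, -0.0149, 0.2072, -0.5536, 0.8066]
J5: z=[0.9501, -0.0826, -0.3008] o=[0.7123, 0.5451, 0.4692] → [-0.2773, 0.1586, -0.9195, 0.9501, -0.0826, -0.3008]
J6: z=[-0.3068, -0.0740, -0.9489] o=[0.8246, 0.3356, 0.4492] → [-0.7043, 0.1396, 0.2168, -0.3068, -0.0740, -0.9489]
V = J·q̇ = [-0.7892, -0.0169, -0.8275, 1.0490, -0.1680, -0.8075]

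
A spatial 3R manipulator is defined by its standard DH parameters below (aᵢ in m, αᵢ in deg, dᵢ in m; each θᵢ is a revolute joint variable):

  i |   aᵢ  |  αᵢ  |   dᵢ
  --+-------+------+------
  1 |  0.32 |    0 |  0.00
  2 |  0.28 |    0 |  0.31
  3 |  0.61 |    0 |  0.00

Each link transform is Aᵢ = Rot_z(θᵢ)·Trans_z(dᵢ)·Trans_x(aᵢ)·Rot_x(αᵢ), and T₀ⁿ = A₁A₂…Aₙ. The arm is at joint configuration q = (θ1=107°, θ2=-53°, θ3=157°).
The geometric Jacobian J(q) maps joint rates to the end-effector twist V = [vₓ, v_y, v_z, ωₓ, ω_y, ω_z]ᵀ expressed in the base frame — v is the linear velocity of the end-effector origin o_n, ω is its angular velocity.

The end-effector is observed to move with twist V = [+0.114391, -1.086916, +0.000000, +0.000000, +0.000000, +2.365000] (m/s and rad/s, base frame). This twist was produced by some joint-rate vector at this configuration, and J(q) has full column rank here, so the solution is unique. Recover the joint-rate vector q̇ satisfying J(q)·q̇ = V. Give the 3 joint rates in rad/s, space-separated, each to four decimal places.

0.9720 0.4900 0.9030

o_n = [-0.4519, 0.2184, 0.3100]
J₁: ẑ×o_n = [-0.2184, -0.4519, 0.0000], ω = ẑ
J2: z=[0.0000, 0.0000, 1.0000] o=[-0.0936, 0.3060, 0.0000] → [0.0876, -0.3583, 0.0000, 0.0000, 0.0000, 1.0000]
J3: z=[0.0000, 0.0000, 1.0000] o=[0.0710, 0.5325, 0.3100] → [0.3142, -0.5229, 0.0000, 0.0000, 0.0000, 1.0000]
q̇ = J⁺·V = [0.9720, 0.4900, 0.9030]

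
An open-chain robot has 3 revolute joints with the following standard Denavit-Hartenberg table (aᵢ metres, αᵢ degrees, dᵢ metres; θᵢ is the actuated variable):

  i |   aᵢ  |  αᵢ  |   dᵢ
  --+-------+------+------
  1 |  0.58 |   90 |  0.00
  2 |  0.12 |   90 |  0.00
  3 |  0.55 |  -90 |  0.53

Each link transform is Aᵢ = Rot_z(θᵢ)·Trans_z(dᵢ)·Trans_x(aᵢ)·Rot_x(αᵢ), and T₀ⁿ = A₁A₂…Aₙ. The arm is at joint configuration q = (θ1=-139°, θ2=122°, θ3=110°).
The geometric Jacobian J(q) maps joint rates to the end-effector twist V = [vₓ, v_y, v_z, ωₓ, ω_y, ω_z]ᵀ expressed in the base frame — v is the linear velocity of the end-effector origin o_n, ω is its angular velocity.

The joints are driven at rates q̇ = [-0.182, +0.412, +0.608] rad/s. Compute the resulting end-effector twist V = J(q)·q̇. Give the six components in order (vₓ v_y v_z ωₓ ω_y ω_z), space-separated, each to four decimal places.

-0.0375 0.0728 -0.0664 -0.6594 -0.0273 0.1402

o_n = [-1.1433, -0.3090, 0.2231]
J₁: ẑ×o_n = [0.3090, -1.1433, 0.0000], ω = ẑ
J2: z=[-0.6561, 0.7547, 0.0000] o=[-0.4377, -0.3805, 0.0000] → [0.1684, 0.1464, 0.4856, -0.6561, 0.7547, 0.0000]
J3: z=[-0.6400, -0.5564, 0.5299] o=[-0.3897, -0.3388, 0.1018] → [-0.0833, -0.3216, -0.4383, -0.6400, -0.5564, 0.5299]
V = J·q̇ = [-0.0375, 0.0728, -0.0664, -0.6594, -0.0273, 0.1402]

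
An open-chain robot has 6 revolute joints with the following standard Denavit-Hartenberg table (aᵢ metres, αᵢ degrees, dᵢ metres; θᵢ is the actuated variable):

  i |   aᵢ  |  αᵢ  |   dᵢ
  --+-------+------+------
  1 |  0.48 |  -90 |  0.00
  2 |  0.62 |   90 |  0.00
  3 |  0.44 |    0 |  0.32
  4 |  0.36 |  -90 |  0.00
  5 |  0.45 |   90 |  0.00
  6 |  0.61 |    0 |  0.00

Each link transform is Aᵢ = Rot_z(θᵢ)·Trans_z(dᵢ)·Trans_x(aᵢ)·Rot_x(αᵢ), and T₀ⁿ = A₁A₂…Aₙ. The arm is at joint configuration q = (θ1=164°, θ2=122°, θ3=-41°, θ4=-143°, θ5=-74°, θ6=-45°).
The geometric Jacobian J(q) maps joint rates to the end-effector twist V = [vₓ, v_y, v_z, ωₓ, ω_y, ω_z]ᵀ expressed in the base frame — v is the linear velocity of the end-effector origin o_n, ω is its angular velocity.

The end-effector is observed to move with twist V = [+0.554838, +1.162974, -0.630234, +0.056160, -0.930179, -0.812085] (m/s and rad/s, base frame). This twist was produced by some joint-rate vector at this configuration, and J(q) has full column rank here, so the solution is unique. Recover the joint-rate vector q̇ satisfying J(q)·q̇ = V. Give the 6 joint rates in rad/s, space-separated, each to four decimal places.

-0.8280 0.3870 -0.9470 0.6420 -0.5010 0.1210

o_n = [-1.2696, 0.1730, -0.9414]
J₁: ẑ×o_n = [-0.1730, -1.2696, 0.0000], ω = ẑ
J2: z=[-0.2756, -0.9613, 0.0000] o=[-0.4614, 0.1323, 0.0000] → [0.9049, -0.2595, -0.7881, -0.2756, -0.9613, 0.0000]
J3: z=[-0.8152, 0.2338, -0.5299] o=[-0.1456, 0.0417, -0.5258] → [-0.0276, 0.2569, 0.1558, -0.8152, 0.2338, -0.5299]
J4: z=[-0.8152, 0.2338, -0.5299] o=[-0.1577, 0.3455, -0.9770] → [-0.0831, 0.6182, 0.4006, -0.8152, 0.2338, -0.5299]
J5: z=[0.2394, 0.9691, 0.0592] o=[-0.3476, 0.3738, -0.6724] → [-0.2488, 0.0099, 0.8454, 0.2394, 0.9691, 0.0592]
J6: z=[0.2822, -0.0112, -0.9593] o=[-0.7656, 0.4847, -0.7967] → [-0.2974, 0.5243, -0.0936, 0.2822, -0.0112, -0.9593]
q̇ = J⁺·V = [-0.8280, 0.3870, -0.9470, 0.6420, -0.5010, 0.1210]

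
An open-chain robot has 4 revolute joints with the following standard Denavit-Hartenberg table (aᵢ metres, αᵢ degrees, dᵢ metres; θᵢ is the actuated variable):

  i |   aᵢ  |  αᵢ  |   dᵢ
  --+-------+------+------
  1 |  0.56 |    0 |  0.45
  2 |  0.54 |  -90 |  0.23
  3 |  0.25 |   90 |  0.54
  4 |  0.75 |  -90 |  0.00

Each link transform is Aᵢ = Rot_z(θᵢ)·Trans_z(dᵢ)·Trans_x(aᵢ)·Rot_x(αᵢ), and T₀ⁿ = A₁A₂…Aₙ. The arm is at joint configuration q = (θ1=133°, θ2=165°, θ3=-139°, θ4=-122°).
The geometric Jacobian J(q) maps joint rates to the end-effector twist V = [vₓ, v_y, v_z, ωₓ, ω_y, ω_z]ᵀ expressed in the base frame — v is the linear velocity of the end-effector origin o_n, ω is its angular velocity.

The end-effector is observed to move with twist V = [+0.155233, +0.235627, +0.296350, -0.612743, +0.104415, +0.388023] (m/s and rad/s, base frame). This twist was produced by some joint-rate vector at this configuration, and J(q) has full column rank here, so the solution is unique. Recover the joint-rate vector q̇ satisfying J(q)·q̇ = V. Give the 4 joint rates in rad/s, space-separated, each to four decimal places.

0.1100 0.7150 -0.4920 0.5790

o_n = [-0.1610, -0.2106, 0.5833]
J₁: ẑ×o_n = [0.2106, -0.1610, 0.0000], ω = ẑ
J2: z=[0.0000, 0.0000, 1.0000] o=[-0.3819, 0.4096, 0.4500] → [0.6201, 0.2210, -0.0000, 0.0000, 0.0000, 1.0000]
J3: z=[0.8829, 0.4695, 0.0000] o=[-0.1284, -0.0672, 0.6800] → [-0.0454, 0.0854, -0.1113, 0.8829, 0.4695, 0.0000]
J4: z=[-0.3080, 0.5793, -0.7547] o=[0.2598, 0.3529, 0.8440] → [-0.5763, 0.2372, 0.4173, -0.3080, 0.5793, -0.7547]
q̇ = J⁺·V = [0.1100, 0.7150, -0.4920, 0.5790]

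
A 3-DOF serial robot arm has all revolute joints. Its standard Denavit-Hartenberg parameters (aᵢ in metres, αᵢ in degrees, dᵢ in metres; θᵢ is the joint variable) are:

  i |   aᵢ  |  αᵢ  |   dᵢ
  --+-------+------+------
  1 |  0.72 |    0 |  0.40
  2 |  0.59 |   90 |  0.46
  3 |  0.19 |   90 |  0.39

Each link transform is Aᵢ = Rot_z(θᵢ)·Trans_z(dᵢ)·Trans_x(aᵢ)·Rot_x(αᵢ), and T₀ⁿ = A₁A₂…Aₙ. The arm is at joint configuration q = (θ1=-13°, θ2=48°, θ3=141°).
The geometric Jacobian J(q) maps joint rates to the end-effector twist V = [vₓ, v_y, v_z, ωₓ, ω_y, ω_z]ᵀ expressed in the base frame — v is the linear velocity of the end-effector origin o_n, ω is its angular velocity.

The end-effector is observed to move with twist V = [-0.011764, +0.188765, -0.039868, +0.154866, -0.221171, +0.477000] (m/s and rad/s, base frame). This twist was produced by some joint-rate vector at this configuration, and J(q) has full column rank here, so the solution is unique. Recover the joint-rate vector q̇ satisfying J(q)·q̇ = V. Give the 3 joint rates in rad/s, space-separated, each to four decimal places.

o_n = [1.2876, -0.2277, 0.9796]
J₁: ẑ×o_n = [0.2277, 1.2876, -0.0000], ω = ẑ
J2: z=[0.0000, 0.0000, 1.0000] o=[0.7015, -0.1620, 0.4000] → [0.0658, 0.5860, -0.0000, 0.0000, 0.0000, 1.0000]
J3: z=[0.5736, -0.8192, 0.0000] o=[1.1848, 0.1764, 0.8600] → [-0.0979, -0.0686, -0.1477, 0.5736, -0.8192, 0.0000]
q̇ = J⁺·V = [-0.1030, 0.5800, 0.2700]

-0.1030 0.5800 0.2700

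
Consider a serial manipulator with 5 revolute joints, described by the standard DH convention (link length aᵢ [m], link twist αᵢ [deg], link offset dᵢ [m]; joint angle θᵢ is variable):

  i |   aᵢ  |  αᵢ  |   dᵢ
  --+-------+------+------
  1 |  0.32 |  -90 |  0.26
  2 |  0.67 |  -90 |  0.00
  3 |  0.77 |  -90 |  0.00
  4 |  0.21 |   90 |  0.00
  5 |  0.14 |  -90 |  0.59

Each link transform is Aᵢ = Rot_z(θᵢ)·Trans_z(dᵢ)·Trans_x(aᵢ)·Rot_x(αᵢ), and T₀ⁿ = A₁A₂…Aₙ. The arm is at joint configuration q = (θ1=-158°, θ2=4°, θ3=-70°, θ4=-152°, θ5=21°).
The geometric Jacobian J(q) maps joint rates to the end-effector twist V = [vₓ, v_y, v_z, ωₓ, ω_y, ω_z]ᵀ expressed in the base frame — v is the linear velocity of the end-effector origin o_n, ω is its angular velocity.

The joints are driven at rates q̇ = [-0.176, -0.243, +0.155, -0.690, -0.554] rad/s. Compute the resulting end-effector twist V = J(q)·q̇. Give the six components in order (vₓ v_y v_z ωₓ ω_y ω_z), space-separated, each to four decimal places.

o_n = [-0.9829, -0.5734, 0.5655]
J₁: ẑ×o_n = [0.5734, -0.9829, 0.0000], ω = ẑ
J2: z=[0.3746, -0.9272, 0.0000] o=[-0.2967, -0.1199, 0.2600] → [-0.2833, -0.1144, -0.8062, 0.3746, -0.9272, 0.0000]
J3: z=[0.0647, 0.0261, -0.9976] o=[-0.9164, -0.3702, 0.2133] → [-0.1935, 0.0436, -0.0114, 0.0647, 0.0261, -0.9976]
J4: z=[-0.9973, -0.0340, -0.0655] o=[-0.8889, -1.1395, 0.1949] → [0.0245, 0.3758, -0.5678, -0.9973, -0.0340, -0.0655]
J5: z=[-0.0739, 0.4460, 0.8920] o=[-0.8892, -0.9517, 0.1010] → [-0.1303, -0.0493, 0.0139, -0.0739, 0.4460, 0.8920]
V = J·q̇ = [-0.0068, -0.0244, 0.5782, 0.6480, 0.0058, -0.7796]

-0.0068 -0.0244 0.5782 0.6480 0.0058 -0.7796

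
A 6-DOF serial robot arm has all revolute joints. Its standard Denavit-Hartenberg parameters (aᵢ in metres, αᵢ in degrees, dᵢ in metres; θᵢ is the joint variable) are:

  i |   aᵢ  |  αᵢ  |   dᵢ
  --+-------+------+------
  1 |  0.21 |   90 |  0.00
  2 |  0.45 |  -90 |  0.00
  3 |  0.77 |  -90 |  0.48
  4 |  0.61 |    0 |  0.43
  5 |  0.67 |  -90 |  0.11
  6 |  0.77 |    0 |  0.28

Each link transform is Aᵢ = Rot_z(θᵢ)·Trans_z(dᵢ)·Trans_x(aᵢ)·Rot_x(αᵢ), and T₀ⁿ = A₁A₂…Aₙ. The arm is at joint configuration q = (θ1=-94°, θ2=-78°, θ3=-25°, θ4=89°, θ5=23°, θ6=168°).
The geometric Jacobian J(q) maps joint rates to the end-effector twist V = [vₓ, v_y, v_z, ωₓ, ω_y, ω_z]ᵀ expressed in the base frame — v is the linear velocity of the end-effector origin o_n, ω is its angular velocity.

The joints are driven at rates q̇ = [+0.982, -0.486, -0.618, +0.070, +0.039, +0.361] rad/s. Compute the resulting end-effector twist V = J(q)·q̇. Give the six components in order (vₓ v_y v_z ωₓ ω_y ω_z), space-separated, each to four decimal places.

o_n = [0.0764, -0.4985, -1.0759]
J₁: ẑ×o_n = [0.4985, 0.0764, -0.0000], ω = ẑ
J2: z=[-0.9976, 0.0698, 0.0000] o=[-0.0146, -0.2095, 0.0000] → [-0.0751, -1.0733, 0.2820, -0.9976, 0.0698, 0.0000]
J3: z=[-0.0682, -0.9758, 0.2079] o=[-0.0212, -0.3028, -0.4402] → [0.6610, -0.0231, 0.1085, -0.0682, -0.9758, 0.2079]
J4: z=[0.8980, -0.1509, -0.4134] o=[-0.3887, -0.8932, -1.0230] → [0.1712, -0.1447, 0.4246, 0.8980, -0.1509, -0.4134]
J5: z=[0.8980, -0.1509, -0.4134] o=[0.0344, -0.3647, -1.3370] → [-0.0947, -0.2518, -0.1139, 0.8980, -0.1509, -0.4134]
J6: z=[0.3775, -0.2186, 0.8998] o=[0.2847, 0.2647, -1.2891] → [0.6401, -0.2680, -0.3337, 0.3775, -0.2186, 0.8998]
V = J·q̇ = [0.3569, 0.4942, -0.2993, 0.7611, 0.4738, 1.1333]

0.3569 0.4942 -0.2993 0.7611 0.4738 1.1333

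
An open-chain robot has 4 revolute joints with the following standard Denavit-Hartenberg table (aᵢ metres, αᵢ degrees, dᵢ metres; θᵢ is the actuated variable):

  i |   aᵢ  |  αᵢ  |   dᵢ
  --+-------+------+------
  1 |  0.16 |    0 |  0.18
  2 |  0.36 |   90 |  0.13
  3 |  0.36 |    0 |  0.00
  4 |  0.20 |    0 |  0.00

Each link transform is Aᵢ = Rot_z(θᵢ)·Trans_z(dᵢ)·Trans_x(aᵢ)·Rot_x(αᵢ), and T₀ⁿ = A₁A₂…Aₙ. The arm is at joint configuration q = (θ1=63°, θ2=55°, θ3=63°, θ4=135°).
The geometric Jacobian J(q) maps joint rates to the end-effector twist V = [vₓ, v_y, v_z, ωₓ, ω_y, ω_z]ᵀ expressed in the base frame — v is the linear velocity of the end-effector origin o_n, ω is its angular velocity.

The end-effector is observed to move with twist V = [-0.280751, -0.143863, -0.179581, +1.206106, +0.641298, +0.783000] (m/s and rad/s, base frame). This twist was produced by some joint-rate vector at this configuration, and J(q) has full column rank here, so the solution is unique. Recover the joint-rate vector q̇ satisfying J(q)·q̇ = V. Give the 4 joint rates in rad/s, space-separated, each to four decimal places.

o_n = [-0.0838, 0.4368, 0.5690]
J₁: ẑ×o_n = [-0.4368, -0.0838, 0.0000], ω = ẑ
J2: z=[0.0000, 0.0000, 1.0000] o=[0.0726, 0.1426, 0.1800] → [-0.2942, -0.1564, 0.0000, 0.0000, 0.0000, 1.0000]
J3: z=[0.8829, 0.4695, 0.0000] o=[-0.0964, 0.4604, 0.3100] → [0.1216, -0.2286, -0.0268, 0.8829, 0.4695, 0.0000]
J4: z=[0.8829, 0.4695, 0.0000] o=[-0.1731, 0.6047, 0.6308] → [-0.0290, 0.0546, -0.1902, 0.8829, 0.4695, 0.0000]
q̇ = J⁺·V = [0.5940, 0.1890, 0.4910, 0.8750]

0.5940 0.1890 0.4910 0.8750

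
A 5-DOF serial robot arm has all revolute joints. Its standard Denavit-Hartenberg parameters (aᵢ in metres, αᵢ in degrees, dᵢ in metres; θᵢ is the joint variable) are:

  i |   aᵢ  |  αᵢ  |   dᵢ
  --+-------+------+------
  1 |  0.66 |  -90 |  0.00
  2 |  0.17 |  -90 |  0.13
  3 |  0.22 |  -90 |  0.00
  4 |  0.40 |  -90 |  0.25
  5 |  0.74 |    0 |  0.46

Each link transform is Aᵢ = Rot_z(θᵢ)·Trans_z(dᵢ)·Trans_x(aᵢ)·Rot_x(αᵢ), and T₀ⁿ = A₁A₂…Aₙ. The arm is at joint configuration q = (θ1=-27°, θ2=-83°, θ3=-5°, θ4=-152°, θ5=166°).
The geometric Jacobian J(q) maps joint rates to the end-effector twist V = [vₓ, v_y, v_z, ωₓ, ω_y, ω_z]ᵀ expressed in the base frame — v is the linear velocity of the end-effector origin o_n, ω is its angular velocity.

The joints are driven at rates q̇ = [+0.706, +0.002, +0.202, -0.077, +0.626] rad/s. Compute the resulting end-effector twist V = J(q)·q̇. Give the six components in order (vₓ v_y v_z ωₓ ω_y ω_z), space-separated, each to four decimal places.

o_n = [0.9672, -0.3561, 0.8523]
J₁: ẑ×o_n = [0.3561, 0.9672, -0.0000], ω = ẑ
J2: z=[0.4540, 0.8910, 0.0000] o=[0.5881, -0.2996, 0.0000] → [0.7594, -0.3869, -0.3634, 0.4540, 0.8910, 0.0000]
J3: z=[0.8844, -0.4506, -0.1219] o=[0.6655, -0.1932, 0.1687] → [-0.3279, -0.6413, -0.0082, 0.8844, -0.4506, -0.1219]
J4: z=[-0.4428, -0.8924, 0.0865] o=[0.6980, -0.1882, 0.3863] → [-0.4014, 0.2296, 0.3145, -0.4428, -0.8924, 0.0865]
J5: z=[0.8502, -0.3873, 0.3566] o=[0.7012, -0.5039, 0.0358] → [-0.3689, -0.5994, 0.2286, 0.8502, -0.3873, 0.3566]
V = J·q̇ = [-0.0133, 0.1596, 0.1165, 0.7459, -0.2630, 0.8979]

-0.0133 0.1596 0.1165 0.7459 -0.2630 0.8979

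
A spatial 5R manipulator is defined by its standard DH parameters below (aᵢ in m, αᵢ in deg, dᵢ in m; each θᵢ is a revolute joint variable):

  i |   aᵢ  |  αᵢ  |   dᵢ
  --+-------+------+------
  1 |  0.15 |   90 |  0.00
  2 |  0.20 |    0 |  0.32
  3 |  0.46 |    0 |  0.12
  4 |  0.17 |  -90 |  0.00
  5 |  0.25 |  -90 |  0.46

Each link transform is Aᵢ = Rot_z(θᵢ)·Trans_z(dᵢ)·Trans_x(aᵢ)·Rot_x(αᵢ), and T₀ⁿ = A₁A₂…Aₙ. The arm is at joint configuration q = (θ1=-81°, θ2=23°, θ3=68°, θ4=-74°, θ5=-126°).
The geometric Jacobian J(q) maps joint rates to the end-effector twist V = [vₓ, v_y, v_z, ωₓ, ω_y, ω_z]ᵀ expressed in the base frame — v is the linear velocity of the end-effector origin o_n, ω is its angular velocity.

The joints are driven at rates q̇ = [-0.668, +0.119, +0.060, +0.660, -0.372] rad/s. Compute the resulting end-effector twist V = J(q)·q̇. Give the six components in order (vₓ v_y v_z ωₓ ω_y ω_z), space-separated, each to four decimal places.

-0.2383 0.9417 -0.0959 -0.8117 -0.2387 -1.0237

o_n = [-0.6009, -0.3115, 0.9847]
J₁: ẑ×o_n = [0.3115, -0.6009, 0.0000], ω = ẑ
J2: z=[-0.9877, -0.1564, 0.0000] o=[0.0235, -0.1482, 0.0000] → [-0.1540, 0.9726, 0.0636, -0.9877, -0.1564, 0.0000]
J3: z=[-0.9877, -0.1564, 0.0000] o=[-0.2638, -0.3800, 0.0781] → [-0.1418, 0.8954, -0.1205, -0.9877, -0.1564, 0.0000]
J4: z=[-0.9877, -0.1564, 0.0000] o=[-0.3836, -0.3909, 0.5381] → [-0.0699, 0.4411, -0.1124, -0.9877, -0.1564, 0.0000]
J5: z=[-0.0457, 0.2888, 0.9563] o=[-0.3581, -0.5515, 0.5878] → [-0.1149, -0.2140, 0.0591, -0.0457, 0.2888, 0.9563]
V = J·q̇ = [-0.2383, 0.9417, -0.0959, -0.8117, -0.2387, -1.0237]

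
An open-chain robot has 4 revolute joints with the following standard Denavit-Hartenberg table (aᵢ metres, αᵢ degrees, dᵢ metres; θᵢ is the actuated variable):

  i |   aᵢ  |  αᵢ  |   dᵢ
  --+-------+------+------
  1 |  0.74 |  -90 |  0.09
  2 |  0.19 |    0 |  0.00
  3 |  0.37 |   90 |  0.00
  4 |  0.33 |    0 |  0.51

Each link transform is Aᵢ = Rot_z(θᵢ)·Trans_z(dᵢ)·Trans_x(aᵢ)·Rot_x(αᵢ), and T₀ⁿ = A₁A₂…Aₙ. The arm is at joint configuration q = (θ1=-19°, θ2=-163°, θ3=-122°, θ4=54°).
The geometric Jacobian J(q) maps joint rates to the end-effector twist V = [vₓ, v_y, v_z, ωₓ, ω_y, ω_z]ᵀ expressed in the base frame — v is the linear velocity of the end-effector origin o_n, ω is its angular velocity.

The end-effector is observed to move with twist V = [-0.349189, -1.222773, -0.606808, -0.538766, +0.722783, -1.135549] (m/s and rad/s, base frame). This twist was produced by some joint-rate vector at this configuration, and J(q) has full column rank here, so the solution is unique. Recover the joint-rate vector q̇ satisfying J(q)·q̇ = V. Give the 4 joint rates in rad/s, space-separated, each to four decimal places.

-0.9360 -0.4600 0.9680 -0.7710

o_n = [1.2186, -0.1372, -0.2672]
J₁: ẑ×o_n = [0.1372, 1.2186, -0.0000], ω = ẑ
J2: z=[0.3256, 0.9455, 0.0000] o=[0.6997, -0.2409, 0.0900] → [-0.3377, 0.1163, -0.4569, 0.3256, 0.9455, 0.0000]
J3: z=[0.3256, 0.9455, 0.0000] o=[0.5279, -0.1818, 0.1456] → [-0.3903, 0.1344, -0.6386, 0.3256, 0.9455, 0.0000]
J4: z=[0.9133, -0.3145, 0.2588] o=[0.6184, -0.2129, -0.2118] → [-0.0022, 0.2059, 0.2579, 0.9133, -0.3145, 0.2588]
q̇ = J⁺·V = [-0.9360, -0.4600, 0.9680, -0.7710]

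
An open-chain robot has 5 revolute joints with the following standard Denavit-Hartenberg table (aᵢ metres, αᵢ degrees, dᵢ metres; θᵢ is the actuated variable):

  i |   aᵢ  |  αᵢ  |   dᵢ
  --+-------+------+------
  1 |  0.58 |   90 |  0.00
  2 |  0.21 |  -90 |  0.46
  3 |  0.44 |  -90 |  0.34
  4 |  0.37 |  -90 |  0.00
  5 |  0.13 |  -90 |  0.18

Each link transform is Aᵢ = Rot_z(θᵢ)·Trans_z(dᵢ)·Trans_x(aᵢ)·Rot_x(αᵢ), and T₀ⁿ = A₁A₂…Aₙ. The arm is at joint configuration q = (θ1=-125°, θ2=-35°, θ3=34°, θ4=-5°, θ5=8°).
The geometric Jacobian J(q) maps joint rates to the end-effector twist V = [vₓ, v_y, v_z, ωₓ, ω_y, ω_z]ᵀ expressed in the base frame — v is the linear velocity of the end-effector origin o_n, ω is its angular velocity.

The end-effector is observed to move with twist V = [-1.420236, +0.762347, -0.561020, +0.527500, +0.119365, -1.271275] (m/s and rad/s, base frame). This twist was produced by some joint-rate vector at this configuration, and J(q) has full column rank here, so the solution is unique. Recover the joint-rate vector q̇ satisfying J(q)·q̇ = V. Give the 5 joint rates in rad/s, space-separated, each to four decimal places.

-0.6800 -0.3790 -0.7060 -0.0190 0.0080

o_n = [-0.8271, -1.2817, -0.4120]
J₁: ẑ×o_n = [1.2817, -0.8271, 0.0000], ω = ẑ
J2: z=[-0.8192, 0.5736, 0.0000] o=[-0.3327, -0.4751, 0.0000] → [-0.2363, -0.3375, 0.9443, -0.8192, 0.5736, 0.0000]
J3: z=[-0.3290, -0.4698, 0.8192] o=[-0.8082, -0.3522, -0.1205] → [0.8984, -0.1114, 0.2969, -0.3290, -0.4698, 0.8192]
J4: z=[0.9418, -0.1003, 0.3207] o=[-0.8898, -0.8978, -0.0512] → [0.1593, 0.3600, -0.3552, 0.9418, -0.1003, 0.3207]
J5: z=[0.3337, 0.3916, -0.8575] o=[-0.8752, -1.2362, -0.2000] → [-0.1220, 0.0295, -0.0340, 0.3337, 0.3916, -0.8575]
q̇ = J⁺·V = [-0.6800, -0.3790, -0.7060, -0.0190, 0.0080]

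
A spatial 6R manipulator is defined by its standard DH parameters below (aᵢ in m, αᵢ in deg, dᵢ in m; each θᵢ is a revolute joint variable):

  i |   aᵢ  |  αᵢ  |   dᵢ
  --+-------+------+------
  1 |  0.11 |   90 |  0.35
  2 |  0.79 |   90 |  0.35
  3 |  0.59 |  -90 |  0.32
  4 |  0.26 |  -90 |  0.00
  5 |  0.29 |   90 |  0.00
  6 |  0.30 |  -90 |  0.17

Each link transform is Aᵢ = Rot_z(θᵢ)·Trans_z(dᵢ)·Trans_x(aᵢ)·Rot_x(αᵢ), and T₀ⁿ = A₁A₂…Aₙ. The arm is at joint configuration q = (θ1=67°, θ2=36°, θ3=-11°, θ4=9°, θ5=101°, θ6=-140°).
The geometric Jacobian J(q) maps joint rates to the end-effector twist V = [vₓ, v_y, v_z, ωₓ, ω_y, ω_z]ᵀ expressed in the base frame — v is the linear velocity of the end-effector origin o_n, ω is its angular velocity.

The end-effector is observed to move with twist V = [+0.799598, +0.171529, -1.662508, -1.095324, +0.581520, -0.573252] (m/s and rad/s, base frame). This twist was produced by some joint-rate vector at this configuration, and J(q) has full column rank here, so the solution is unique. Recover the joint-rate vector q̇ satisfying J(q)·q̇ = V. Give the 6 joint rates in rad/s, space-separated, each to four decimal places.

-0.7650 -0.8280 -0.8030 -0.3310 -0.7450 0.1620

o_n = [0.7677, 1.6460, 1.0382]
J₁: ẑ×o_n = [-1.6460, 0.7677, 0.0000], ω = ẑ
J2: z=[0.9205, -0.3907, 0.0000] o=[0.0430, 0.1013, 0.3500] → [-0.2689, -0.6335, 1.7052, 0.9205, -0.3907, 0.0000]
J3: z=[0.2297, 0.5411, -0.8090] o=[0.6149, 0.5528, 0.8144] → [1.0056, -0.1751, 0.1684, 0.2297, 0.5411, -0.8090]
J4: z=[0.9639, -0.2415, 0.1122] o=[0.7678, 1.2012, 0.8959] → [-0.0843, -0.1372, 0.4287, 0.9639, -0.2415, 0.1122]
J5: z=[-0.2479, -0.6604, 0.7088] o=[0.7931, 1.3861, 1.0770] → [-0.1587, -0.0276, -0.0812, -0.2479, -0.6604, 0.7088]
J6: z=[-0.0886, 0.7440, 0.6622] o=[0.5133, 1.4155, 1.0065] → [-0.1291, 0.1713, -0.2097, -0.0886, 0.7440, 0.6622]
q̇ = J⁺·V = [-0.7650, -0.8280, -0.8030, -0.3310, -0.7450, 0.1620]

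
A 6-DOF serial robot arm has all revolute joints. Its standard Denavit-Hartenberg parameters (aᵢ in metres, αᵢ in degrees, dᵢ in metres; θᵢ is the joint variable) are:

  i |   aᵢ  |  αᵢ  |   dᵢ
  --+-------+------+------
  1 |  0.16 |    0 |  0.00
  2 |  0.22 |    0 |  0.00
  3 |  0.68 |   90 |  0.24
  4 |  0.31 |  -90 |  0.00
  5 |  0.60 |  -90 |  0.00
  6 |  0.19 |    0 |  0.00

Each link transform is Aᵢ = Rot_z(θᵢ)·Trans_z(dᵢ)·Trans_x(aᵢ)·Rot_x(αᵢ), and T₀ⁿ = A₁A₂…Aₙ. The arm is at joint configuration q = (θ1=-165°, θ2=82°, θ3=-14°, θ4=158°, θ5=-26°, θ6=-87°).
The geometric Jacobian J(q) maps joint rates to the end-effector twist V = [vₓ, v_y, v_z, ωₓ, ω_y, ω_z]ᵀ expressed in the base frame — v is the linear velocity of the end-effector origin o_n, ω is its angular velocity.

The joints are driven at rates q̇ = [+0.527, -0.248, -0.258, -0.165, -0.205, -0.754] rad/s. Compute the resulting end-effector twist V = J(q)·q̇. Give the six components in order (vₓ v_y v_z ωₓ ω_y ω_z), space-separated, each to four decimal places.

0.0056 -0.2628 0.0674 -0.5556 -0.3179 0.0873

o_n = [-0.3704, -0.0418, 0.3856]
J₁: ẑ×o_n = [0.0418, -0.3704, 0.0000], ω = ẑ
J2: z=[0.0000, 0.0000, 1.0000] o=[-0.1545, -0.0414, 0.0000] → [0.0004, -0.2158, 0.0000, 0.0000, 0.0000, 1.0000]
J3: z=[0.0000, 0.0000, 1.0000] o=[-0.1277, -0.2598, 0.0000] → [-0.2180, -0.2426, 0.0000, 0.0000, 0.0000, 1.0000]
J4: z=[-0.9925, 0.1219, 0.0000] o=[-0.2106, -0.9347, 0.2400] → [0.0177, 0.1445, -0.8668, -0.9925, 0.1219, 0.0000]
J5: z=[0.0457, 0.3718, -0.9272] o=[-0.1756, -0.6494, 0.3561] → [0.5743, 0.1793, 0.1002, 0.0457, 0.3718, -0.9272]
J6: z=[0.9416, 0.2939, 0.1642] o=[-0.3757, -0.1211, 0.5581] → [-0.0637, 0.1634, 0.0731, 0.9416, 0.2939, 0.1642]
V = J·q̇ = [0.0056, -0.2628, 0.0674, -0.5556, -0.3179, 0.0873]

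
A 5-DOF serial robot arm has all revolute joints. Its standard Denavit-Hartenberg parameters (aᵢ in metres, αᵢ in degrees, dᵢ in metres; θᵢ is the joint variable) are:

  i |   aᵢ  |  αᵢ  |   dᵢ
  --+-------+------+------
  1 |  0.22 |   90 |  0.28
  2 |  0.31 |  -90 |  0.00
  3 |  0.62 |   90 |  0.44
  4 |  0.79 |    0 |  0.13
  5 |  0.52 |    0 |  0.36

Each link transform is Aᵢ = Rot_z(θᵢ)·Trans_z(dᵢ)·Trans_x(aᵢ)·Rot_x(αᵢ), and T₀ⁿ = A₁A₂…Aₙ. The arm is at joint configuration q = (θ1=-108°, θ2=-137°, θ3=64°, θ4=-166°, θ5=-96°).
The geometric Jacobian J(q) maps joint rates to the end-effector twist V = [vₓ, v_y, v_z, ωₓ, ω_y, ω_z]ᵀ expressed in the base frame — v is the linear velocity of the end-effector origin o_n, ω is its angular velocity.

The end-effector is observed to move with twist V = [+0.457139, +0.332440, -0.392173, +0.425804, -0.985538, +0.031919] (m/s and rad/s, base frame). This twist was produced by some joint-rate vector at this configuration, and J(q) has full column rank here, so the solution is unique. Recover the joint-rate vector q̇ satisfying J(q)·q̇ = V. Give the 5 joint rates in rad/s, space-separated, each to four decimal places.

o_n = [-0.4725, -0.1223, -0.7250]
J₁: ẑ×o_n = [0.1223, -0.4725, 0.0000], ω = ẑ
J2: z=[-0.9511, 0.3090, 0.0000] o=[-0.0680, -0.2092, 0.2800] → [-0.3105, -0.9558, 0.0423, -0.9511, 0.3090, 0.0000]
J3: z=[-0.2107, -0.6486, -0.7314] o=[0.0021, 0.0064, 0.0686] → [0.4206, 0.1798, -0.2807, -0.2107, -0.6486, -0.7314]
J4: z=[-0.2138, 0.7606, -0.6130] o=[0.5008, -0.2622, -0.4386] → [-0.1321, 0.5353, 0.7103, -0.2138, 0.7606, -0.6130]
J5: z=[-0.2138, 0.7606, -0.6130] o=[-0.2179, -0.0601, -0.1493] → [-0.4759, 0.0329, 0.2069, -0.2138, 0.7606, -0.6130]
q̇ = J⁺·V = [-0.7290, -0.1690, -0.0070, -0.2620, -0.9710]

-0.7290 -0.1690 -0.0070 -0.2620 -0.9710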